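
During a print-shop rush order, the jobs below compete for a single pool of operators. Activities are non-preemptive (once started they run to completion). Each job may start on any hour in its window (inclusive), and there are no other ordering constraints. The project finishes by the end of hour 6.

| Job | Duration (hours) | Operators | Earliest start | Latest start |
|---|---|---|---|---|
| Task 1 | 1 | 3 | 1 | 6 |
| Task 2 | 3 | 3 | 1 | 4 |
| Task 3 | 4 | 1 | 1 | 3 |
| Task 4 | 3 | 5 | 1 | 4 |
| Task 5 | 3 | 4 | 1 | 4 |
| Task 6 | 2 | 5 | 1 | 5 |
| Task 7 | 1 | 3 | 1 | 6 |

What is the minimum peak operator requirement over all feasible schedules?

Early-start (Task 1@1, Task 2@1, Task 3@1, Task 4@1, Task 5@1, Task 6@1, Task 7@1) gives peak 24: h1:24  h2:18  h3:13  h4:1  h5:0  h6:0.
Shift Task 4→2, Task 5→4, Task 6→5.
Schedule Task 1@1, Task 2@1, Task 3@1, Task 4@2, Task 5@4, Task 6@5, Task 7@1: h1:10  h2:9  h3:9  h4:10  h5:9  h6:9 — peak 10.
Total operator-hours = 56 over 6 hours ⇒ peak ≥ ⌈56/6⌉ = 10, so 10 is optimal.

10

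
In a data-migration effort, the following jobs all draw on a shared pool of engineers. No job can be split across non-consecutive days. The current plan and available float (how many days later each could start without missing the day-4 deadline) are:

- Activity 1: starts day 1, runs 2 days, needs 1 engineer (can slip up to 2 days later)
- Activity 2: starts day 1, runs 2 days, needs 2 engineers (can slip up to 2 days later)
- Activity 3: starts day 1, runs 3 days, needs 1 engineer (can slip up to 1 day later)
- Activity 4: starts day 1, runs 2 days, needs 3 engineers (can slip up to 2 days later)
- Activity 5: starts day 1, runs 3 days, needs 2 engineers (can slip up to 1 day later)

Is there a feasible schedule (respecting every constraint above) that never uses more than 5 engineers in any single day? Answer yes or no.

no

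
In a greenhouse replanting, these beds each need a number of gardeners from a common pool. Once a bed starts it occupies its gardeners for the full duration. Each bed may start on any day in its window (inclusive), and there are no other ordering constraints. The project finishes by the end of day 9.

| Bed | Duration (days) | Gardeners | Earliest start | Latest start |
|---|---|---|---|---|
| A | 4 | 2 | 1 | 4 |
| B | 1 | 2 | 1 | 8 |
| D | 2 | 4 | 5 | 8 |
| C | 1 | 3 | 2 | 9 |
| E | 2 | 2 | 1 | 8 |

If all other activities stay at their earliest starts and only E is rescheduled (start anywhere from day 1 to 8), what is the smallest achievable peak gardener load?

E@1: d1:6  d2:7  d3:2  d4:2  d5:4  d6:4  d7:0  d8:0  d9:0 → peak 7
E@2: d1:4  d2:7  d3:4  d4:2  d5:4  d6:4  d7:0  d8:0  d9:0 → peak 7
E@3: d1:4  d2:5  d3:4  d4:4  d5:4  d6:4  d7:0  d8:0  d9:0 → peak 5
E@4: d1:4  d2:5  d3:2  d4:4  d5:6  d6:4  d7:0  d8:0  d9:0 → peak 6
E@5: d1:4  d2:5  d3:2  d4:2  d5:6  d6:6  d7:0  d8:0  d9:0 → peak 6
E@6: d1:4  d2:5  d3:2  d4:2  d5:4  d6:6  d7:2  d8:0  d9:0 → peak 6
E@7: d1:4  d2:5  d3:2  d4:2  d5:4  d6:4  d7:2  d8:2  d9:0 → peak 5
E@8: d1:4  d2:5  d3:2  d4:2  d5:4  d6:4  d7:0  d8:2  d9:2 → peak 5
Best is E@3, peak 5.

5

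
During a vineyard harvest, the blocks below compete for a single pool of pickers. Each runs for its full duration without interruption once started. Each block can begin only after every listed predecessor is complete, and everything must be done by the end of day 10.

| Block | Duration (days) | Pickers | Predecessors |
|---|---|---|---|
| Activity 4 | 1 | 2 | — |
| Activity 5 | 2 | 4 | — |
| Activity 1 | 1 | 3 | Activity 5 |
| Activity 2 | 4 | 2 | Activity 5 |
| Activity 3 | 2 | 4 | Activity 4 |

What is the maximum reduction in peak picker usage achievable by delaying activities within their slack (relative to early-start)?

Early-start peak: d1:6  d2:8  d3:9  d4:2  d5:2  d6:2  d7:0  d8:0  d9:0  d10:0 ⇒ 9.
Leveled (Activity 4@1, Activity 5@2, Activity 1@4, Activity 2@5, Activity 3@9): d1:2  d2:4  d3:4  d4:3  d5:2  d6:2  d7:2  d8:2  d9:4  d10:4 ⇒ 4.
Reduction 9 − 4 = 5.

5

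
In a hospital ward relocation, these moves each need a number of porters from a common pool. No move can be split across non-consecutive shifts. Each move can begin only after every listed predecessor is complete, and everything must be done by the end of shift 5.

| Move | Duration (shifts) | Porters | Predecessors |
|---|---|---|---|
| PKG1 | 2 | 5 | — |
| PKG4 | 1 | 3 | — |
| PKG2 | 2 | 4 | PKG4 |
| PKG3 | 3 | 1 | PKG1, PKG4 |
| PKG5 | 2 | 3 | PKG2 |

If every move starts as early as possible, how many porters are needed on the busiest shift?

9

Early-start schedule: PKG1@1, PKG4@1, PKG2@2, PKG3@3, PKG5@4.
Load per shift: shift 1: 8, shift 2: 9, shift 3: 5, shift 4: 4, shift 5: 4.
Peak is 9.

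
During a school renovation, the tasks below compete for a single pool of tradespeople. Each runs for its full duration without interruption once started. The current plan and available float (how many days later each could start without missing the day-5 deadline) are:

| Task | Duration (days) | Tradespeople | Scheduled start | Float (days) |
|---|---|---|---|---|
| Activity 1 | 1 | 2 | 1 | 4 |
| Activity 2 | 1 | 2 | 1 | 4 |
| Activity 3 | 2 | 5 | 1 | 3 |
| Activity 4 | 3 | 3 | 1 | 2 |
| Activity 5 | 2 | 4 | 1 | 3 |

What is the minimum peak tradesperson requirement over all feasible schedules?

7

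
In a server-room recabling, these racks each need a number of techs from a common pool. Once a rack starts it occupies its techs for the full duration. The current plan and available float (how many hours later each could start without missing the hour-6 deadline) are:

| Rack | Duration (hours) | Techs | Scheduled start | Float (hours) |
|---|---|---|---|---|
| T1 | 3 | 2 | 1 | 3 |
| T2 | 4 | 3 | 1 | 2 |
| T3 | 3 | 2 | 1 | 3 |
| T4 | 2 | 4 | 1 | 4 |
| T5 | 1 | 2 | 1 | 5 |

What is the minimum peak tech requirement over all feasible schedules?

7

Early-start (T1@1, T2@1, T3@1, T4@1, T5@1) gives peak 13: h1:13  h2:11  h3:7  h4:3  h5:0  h6:0.
Shift T4→4, T5→5.
Schedule T1@1, T2@1, T3@1, T4@4, T5@5: h1:7  h2:7  h3:7  h4:7  h5:6  h6:0 — peak 7.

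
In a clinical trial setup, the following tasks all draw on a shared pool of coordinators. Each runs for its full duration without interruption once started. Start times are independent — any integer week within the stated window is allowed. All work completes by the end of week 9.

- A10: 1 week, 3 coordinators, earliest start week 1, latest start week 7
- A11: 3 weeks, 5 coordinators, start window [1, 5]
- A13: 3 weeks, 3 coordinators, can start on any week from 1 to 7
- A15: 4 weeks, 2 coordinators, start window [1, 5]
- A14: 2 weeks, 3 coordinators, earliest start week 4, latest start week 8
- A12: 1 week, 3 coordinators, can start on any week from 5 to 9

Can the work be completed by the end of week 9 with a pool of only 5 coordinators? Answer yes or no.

The minimum achievable peak is 6; 5 < 6, so no feasible schedule stays within the cap.

no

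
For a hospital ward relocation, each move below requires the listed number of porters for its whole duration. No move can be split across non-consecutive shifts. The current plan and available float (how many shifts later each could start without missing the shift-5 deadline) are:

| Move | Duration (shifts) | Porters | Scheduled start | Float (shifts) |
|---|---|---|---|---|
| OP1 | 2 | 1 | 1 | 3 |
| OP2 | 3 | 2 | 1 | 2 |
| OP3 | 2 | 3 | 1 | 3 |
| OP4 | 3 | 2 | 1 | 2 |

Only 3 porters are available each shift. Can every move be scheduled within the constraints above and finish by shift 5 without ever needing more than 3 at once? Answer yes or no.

no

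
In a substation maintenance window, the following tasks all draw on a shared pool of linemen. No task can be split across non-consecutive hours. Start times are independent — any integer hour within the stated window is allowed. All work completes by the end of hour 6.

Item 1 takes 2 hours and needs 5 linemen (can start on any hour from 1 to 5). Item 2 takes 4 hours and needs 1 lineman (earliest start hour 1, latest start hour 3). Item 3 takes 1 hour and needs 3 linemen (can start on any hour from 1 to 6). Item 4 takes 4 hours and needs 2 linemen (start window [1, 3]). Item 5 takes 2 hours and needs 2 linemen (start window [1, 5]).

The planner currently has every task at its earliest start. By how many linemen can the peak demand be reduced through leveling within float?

Early-start peak: h1:13  h2:10  h3:3  h4:3  h5:0  h6:0 ⇒ 13.
Leveled (Item 1@1, Item 2@1, Item 3@3, Item 4@3, Item 5@4): h1:6  h2:6  h3:6  h4:5  h5:4  h6:2 ⇒ 6.
Reduction 13 − 6 = 7.

7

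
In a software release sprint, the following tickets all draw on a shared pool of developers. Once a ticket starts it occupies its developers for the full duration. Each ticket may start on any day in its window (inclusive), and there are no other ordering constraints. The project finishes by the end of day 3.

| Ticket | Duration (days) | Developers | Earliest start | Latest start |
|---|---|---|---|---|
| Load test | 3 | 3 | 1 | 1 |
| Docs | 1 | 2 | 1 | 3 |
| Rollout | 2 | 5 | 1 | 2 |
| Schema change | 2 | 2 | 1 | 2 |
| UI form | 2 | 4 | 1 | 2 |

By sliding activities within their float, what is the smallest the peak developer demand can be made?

Early-start (Load test@1, Docs@1, Rollout@1, Schema change@1, UI form@1) gives peak 16: d1:16  d2:14  d3:3.
Shift UI form→2.
Schedule Load test@1, Docs@1, Rollout@1, Schema change@1, UI form@2: d1:12  d2:14  d3:7 — peak 14.
No arrangement of the 24 feasible schedules does better.

14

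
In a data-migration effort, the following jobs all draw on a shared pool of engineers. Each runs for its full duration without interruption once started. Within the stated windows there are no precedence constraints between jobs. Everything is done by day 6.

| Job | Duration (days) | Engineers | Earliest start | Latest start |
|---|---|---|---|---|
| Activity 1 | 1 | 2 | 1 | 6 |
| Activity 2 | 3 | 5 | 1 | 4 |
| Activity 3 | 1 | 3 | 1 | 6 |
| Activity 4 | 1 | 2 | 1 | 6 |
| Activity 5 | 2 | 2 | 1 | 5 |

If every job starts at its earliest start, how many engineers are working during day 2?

At early start, day 2 has: Activity 2, Activity 5.
Demand: 5 + 2 = 7.

7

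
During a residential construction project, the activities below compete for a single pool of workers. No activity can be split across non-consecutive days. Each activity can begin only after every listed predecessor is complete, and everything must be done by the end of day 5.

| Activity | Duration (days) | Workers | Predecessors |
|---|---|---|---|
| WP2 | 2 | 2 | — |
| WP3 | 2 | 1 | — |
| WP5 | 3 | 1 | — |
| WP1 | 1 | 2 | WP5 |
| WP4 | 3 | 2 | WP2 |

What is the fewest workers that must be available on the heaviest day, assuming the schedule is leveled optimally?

4

Schedule WP2@1, WP3@1, WP5@1, WP1@4, WP4@3: d1:4  d2:4  d3:3  d4:4  d5:2 — peak 4.
Total worker-days = 17 over 5 days ⇒ peak ≥ ⌈17/5⌉ = 4, so 4 is optimal.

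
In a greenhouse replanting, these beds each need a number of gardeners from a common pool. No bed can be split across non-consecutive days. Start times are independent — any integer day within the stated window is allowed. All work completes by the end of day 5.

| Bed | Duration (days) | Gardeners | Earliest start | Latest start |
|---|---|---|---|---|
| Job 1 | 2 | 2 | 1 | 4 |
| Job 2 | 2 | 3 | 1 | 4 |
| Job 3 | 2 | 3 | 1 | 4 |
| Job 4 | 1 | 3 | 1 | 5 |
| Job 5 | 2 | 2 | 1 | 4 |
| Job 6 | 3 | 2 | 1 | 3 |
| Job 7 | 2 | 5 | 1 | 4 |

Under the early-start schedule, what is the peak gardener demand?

20

Early-start schedule: Job 1@1, Job 2@1, Job 3@1, Job 4@1, Job 5@1, Job 6@1, Job 7@1.
Load per day: day 1: 20, day 2: 17, day 3: 2, day 4: 0, day 5: 0.
Peak is 20.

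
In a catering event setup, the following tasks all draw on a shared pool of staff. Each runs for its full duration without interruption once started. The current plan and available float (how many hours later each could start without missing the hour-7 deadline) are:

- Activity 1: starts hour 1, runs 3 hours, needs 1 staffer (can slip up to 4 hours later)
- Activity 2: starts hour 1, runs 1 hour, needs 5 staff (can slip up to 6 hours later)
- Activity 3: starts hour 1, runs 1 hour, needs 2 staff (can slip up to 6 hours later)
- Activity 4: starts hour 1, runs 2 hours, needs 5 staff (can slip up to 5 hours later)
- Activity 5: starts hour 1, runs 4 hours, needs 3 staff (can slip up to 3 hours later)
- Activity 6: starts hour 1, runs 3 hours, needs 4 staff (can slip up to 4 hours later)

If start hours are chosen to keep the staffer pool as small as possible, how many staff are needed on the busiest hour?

7

Early-start (Activity 1@1, Activity 2@1, Activity 3@1, Activity 4@1, Activity 5@1, Activity 6@1) gives peak 20: h1:20  h2:13  h3:8  h4:3  h5:0  h6:0  h7:0.
Shift Activity 3→4, Activity 4→2, Activity 5→4, Activity 6→5.
Schedule Activity 1@1, Activity 2@1, Activity 3@4, Activity 4@2, Activity 5@4, Activity 6@5: h1:6  h2:6  h3:6  h4:5  h5:7  h6:7  h7:7 — peak 7.
Total staffer-hours = 44 over 7 hours ⇒ peak ≥ ⌈44/7⌉ = 7, so 7 is optimal.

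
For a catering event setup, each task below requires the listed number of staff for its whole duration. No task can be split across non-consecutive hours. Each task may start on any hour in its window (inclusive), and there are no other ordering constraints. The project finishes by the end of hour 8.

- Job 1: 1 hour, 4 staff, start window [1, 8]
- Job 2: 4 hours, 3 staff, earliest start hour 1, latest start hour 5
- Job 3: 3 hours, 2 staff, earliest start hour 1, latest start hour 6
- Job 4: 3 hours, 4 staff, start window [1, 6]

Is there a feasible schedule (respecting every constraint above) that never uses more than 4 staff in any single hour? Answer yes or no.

no

Total staffer-hours = 34; over 8 hours the average is 34/8 > 4, so some hour must exceed 4.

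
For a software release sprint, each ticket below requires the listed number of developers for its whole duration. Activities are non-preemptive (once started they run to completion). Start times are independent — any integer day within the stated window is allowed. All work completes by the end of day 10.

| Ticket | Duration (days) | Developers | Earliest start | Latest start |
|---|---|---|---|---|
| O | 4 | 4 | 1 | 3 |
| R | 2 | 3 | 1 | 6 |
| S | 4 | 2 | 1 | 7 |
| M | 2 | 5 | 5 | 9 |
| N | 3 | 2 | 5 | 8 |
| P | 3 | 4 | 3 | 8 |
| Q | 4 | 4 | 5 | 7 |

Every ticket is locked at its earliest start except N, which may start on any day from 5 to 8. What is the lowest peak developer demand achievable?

N@5: d1:9  d2:9  d3:10  d4:10  d5:15  d6:11  d7:6  d8:4  d9:0  d10:0 → peak 15
N@6: d1:9  d2:9  d3:10  d4:10  d5:13  d6:11  d7:6  d8:6  d9:0  d10:0 → peak 13
N@7: d1:9  d2:9  d3:10  d4:10  d5:13  d6:9  d7:6  d8:6  d9:2  d10:0 → peak 13
N@8: d1:9  d2:9  d3:10  d4:10  d5:13  d6:9  d7:4  d8:6  d9:2  d10:2 → peak 13
Best is N@6, peak 13.

13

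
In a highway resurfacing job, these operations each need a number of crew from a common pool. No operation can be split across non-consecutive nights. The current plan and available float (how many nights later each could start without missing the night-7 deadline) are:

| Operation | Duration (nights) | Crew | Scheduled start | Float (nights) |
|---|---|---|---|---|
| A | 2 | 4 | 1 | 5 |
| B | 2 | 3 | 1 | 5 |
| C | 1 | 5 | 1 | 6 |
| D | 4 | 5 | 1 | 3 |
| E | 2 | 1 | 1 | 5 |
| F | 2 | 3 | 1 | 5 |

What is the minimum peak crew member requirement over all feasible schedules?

8

Early-start (A@1, B@1, C@1, D@1, E@1, F@1) gives peak 21: n1:21  n2:16  n3:5  n4:5  n5:0  n6:0  n7:0.
Shift C→3, D→4, F→3.
Schedule A@1, B@1, C@3, D@4, E@1, F@3: n1:8  n2:8  n3:8  n4:8  n5:5  n6:5  n7:5 — peak 8.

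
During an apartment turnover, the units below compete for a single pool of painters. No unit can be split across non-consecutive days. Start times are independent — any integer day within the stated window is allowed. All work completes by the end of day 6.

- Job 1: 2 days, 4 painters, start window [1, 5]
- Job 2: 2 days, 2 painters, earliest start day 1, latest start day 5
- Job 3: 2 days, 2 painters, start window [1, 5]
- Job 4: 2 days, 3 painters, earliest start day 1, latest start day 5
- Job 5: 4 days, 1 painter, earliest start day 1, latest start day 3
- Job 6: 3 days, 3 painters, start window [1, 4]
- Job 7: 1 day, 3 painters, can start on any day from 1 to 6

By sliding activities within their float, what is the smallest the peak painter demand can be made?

7

Early-start (Job 1@1, Job 2@1, Job 3@1, Job 4@1, Job 5@1, Job 6@1, Job 7@1) gives peak 18: d1:18  d2:15  d3:4  d4:1  d5:0  d6:0.
Shift Job 3→3, Job 4→5, Job 6→3, Job 7→6.
Schedule Job 1@1, Job 2@1, Job 3@3, Job 4@5, Job 5@1, Job 6@3, Job 7@6: d1:7  d2:7  d3:6  d4:6  d5:6  d6:6 — peak 7.
Total painter-days = 38 over 6 days ⇒ peak ≥ ⌈38/6⌉ = 7, so 7 is optimal.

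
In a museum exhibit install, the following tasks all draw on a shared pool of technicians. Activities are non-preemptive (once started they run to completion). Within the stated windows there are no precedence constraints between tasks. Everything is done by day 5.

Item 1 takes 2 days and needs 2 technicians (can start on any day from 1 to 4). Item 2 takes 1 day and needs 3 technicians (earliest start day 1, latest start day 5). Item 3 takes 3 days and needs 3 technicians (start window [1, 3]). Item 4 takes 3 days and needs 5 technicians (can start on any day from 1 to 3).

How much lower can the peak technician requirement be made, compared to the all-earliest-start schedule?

5

Early-start peak: d1:13  d2:10  d3:8  d4:0  d5:0 ⇒ 13.
Leveled (Item 1@1, Item 2@1, Item 3@1, Item 4@3): d1:8  d2:5  d3:8  d4:5  d5:5 ⇒ 8.
Reduction 13 − 8 = 5.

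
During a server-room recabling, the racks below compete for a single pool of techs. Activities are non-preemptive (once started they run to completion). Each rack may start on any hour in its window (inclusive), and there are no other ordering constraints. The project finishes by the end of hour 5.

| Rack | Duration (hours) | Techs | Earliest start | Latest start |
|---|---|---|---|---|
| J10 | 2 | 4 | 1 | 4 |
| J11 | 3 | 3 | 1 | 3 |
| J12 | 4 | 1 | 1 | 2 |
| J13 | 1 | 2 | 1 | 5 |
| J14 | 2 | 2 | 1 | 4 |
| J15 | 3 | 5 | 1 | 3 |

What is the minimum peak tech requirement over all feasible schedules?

9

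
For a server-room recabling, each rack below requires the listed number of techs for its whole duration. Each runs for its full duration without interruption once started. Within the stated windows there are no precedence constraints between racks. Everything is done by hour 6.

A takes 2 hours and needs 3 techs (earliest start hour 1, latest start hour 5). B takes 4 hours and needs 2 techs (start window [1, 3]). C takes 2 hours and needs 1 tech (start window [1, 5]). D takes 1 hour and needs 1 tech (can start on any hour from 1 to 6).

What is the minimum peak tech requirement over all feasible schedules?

3

Early-start (A@1, B@1, C@1, D@1) gives peak 7: h1:7  h2:6  h3:2  h4:2  h5:0  h6:0.
Shift B→3, C→3, D→5.
Schedule A@1, B@3, C@3, D@5: h1:3  h2:3  h3:3  h4:3  h5:3  h6:2 — peak 3.
Total tech-hours = 17 over 6 hours ⇒ peak ≥ ⌈17/6⌉ = 3, so 3 is optimal.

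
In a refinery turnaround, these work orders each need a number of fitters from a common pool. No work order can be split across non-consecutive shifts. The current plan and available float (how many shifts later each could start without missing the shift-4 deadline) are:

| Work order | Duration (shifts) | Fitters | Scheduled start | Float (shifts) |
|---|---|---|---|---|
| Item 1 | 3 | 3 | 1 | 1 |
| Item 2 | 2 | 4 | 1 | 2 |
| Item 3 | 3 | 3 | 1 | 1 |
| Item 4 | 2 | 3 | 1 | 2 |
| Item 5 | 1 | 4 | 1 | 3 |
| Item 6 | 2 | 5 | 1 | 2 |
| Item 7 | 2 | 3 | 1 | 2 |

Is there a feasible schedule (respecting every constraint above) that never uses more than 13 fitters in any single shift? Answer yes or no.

The minimum achievable peak is 14; 13 < 14, so no feasible schedule stays within the cap.

no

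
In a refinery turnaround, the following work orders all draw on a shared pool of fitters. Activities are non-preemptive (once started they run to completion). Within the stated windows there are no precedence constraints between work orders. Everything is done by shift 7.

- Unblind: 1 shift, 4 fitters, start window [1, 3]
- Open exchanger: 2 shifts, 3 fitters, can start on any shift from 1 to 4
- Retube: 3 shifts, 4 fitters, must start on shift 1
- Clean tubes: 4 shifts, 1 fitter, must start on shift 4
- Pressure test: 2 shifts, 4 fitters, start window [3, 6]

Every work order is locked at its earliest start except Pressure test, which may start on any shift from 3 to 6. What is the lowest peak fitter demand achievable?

Pressure test@3: s1:11  s2:7  s3:8  s4:5  s5:1  s6:1  s7:1 → peak 11
Pressure test@4: s1:11  s2:7  s3:4  s4:5  s5:5  s6:1  s7:1 → peak 11
Pressure test@5: s1:11  s2:7  s3:4  s4:1  s5:5  s6:5  s7:1 → peak 11
Pressure test@6: s1:11  s2:7  s3:4  s4:1  s5:1  s6:5  s7:5 → peak 11
Best is Pressure test@3, peak 11.

11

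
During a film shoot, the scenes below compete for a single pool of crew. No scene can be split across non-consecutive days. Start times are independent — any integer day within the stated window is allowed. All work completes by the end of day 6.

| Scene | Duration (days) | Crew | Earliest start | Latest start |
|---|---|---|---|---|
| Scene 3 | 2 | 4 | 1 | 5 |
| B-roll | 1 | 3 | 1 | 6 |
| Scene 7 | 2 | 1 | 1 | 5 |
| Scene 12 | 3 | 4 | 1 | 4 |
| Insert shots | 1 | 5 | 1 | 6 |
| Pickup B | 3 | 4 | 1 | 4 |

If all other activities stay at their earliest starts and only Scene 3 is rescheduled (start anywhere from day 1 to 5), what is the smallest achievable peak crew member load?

17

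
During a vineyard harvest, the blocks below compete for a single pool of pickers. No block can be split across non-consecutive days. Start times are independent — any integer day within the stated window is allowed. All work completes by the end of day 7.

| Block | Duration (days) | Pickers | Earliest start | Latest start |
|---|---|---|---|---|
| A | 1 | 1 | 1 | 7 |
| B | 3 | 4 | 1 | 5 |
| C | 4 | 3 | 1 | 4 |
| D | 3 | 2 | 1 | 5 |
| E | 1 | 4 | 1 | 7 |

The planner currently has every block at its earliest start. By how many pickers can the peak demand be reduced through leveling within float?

Early-start peak: d1:14  d2:9  d3:9  d4:3  d5:0  d6:0  d7:0 ⇒ 14.
Leveled (A@1, B@1, C@2, D@4, E@6): d1:5  d2:7  d3:7  d4:5  d5:5  d6:6  d7:0 ⇒ 7.
Reduction 14 − 7 = 7.

7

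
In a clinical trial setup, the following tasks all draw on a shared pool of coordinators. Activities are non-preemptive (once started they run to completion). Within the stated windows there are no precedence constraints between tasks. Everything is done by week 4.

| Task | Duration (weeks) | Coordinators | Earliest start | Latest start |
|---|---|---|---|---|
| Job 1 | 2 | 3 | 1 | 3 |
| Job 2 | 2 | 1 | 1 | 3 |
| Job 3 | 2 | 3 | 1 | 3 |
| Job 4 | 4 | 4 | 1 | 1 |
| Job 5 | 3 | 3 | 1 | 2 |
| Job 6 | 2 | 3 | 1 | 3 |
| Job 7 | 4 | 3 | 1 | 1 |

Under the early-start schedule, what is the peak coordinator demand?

Early-start schedule: Job 1@1, Job 2@1, Job 3@1, Job 4@1, Job 5@1, Job 6@1, Job 7@1.
Load per week: week 1: 20, week 2: 20, week 3: 10, week 4: 7.
Peak is 20.

20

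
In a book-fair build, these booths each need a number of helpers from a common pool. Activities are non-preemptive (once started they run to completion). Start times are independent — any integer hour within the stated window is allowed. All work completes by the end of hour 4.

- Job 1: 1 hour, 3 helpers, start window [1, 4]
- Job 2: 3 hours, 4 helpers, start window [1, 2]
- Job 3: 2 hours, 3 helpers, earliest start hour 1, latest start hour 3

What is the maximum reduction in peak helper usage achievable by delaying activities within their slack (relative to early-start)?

3

Early-start peak: h1:10  h2:7  h3:4  h4:0 ⇒ 10.
Leveled (Job 1@1, Job 2@1, Job 3@2): h1:7  h2:7  h3:7  h4:0 ⇒ 7.
Reduction 10 − 7 = 3.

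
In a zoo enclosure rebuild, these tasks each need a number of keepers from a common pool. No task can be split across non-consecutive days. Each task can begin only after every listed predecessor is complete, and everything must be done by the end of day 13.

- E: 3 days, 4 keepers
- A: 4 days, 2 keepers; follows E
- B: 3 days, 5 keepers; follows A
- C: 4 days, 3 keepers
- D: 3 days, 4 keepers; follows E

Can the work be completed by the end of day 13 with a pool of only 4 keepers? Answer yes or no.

Total keeper-days = 59; over 13 days the average is 59/13 > 4, so some day must exceed 4.

no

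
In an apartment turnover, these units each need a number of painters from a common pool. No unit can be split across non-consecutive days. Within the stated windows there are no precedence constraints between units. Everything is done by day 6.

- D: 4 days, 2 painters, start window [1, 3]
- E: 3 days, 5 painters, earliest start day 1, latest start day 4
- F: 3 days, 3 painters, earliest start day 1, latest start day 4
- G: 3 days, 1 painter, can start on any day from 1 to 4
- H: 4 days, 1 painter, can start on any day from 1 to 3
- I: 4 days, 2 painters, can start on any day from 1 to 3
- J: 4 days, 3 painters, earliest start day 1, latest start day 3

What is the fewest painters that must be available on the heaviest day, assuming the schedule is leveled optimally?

Early-start (D@1, E@1, F@1, G@1, H@1, I@1, J@1) gives peak 17: d1:17  d2:17  d3:17  d4:8  d5:0  d6:0.
Shift F→4, G→4.
Schedule D@1, E@1, F@4, G@4, H@1, I@1, J@1: d1:13  d2:13  d3:13  d4:12  d5:4  d6:4 — peak 13.

13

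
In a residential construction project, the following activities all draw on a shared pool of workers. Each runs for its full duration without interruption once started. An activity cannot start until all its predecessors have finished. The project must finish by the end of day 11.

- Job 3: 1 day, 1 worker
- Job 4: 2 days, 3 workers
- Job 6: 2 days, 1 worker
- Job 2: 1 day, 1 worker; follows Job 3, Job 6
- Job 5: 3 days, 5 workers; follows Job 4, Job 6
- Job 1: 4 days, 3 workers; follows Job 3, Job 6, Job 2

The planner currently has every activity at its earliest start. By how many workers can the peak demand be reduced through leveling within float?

Early-start peak: d1:5  d2:4  d3:6  d4:8  d5:8  d6:3  d7:3  d8:0  d9:0  d10:0  d11:0 ⇒ 8.
Leveled (Job 3@1, Job 4@1, Job 6@1, Job 2@3, Job 5@4, Job 1@7): d1:5  d2:4  d3:1  d4:5  d5:5  d6:5  d7:3  d8:3  d9:3  d10:3  d11:0 ⇒ 5.
Reduction 8 − 5 = 3.

3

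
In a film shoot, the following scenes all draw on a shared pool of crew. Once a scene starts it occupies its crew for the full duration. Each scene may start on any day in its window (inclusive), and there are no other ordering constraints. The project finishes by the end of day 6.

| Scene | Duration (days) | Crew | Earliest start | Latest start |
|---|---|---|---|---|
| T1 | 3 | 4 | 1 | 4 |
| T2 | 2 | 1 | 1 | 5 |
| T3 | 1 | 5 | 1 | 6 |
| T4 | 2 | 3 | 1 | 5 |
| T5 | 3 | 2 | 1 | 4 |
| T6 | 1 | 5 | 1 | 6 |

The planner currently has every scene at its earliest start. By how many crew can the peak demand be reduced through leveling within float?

13

Early-start peak: d1:20  d2:10  d3:6  d4:0  d5:0  d6:0 ⇒ 20.
Leveled (T1@1, T2@1, T3@5, T4@3, T5@4, T6@6): d1:5  d2:5  d3:7  d4:5  d5:7  d6:7 ⇒ 7.
Reduction 20 − 7 = 13.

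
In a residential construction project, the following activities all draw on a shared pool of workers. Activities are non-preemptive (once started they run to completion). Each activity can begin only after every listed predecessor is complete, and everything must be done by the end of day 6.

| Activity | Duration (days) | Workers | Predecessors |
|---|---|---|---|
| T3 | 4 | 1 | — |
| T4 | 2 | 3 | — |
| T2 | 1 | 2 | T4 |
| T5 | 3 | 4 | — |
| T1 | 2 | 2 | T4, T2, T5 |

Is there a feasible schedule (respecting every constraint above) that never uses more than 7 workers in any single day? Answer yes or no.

yes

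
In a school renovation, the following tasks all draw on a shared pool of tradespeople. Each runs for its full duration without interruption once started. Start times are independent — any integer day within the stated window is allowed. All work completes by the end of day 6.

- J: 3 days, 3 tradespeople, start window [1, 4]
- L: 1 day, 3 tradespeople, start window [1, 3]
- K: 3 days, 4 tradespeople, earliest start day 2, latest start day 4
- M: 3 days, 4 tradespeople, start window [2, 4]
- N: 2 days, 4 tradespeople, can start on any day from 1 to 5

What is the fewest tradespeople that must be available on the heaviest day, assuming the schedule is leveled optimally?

8

Early-start (J@1, L@1, K@2, M@2, N@1) gives peak 15: d1:10  d2:15  d3:11  d4:8  d5:0  d6:0.
Shift M→4, N→5.
Schedule J@1, L@1, K@2, M@4, N@5: d1:6  d2:7  d3:7  d4:8  d5:8  d6:8 — peak 8.
Total tradesperson-days = 44 over 6 days ⇒ peak ≥ ⌈44/6⌉ = 8, so 8 is optimal.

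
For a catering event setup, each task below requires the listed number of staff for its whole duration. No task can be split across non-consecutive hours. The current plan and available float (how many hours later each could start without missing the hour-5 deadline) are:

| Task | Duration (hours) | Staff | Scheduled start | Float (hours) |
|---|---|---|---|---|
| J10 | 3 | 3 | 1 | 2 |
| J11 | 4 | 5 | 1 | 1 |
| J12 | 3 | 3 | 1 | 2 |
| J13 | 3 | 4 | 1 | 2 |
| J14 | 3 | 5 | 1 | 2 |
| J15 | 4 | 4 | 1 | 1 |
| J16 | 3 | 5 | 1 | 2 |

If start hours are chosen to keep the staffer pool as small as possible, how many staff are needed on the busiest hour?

29

Schedule J10@1, J11@1, J12@1, J13@1, J14@1, J15@1, J16@1: h1:29  h2:29  h3:29  h4:9  h5:0 — peak 29.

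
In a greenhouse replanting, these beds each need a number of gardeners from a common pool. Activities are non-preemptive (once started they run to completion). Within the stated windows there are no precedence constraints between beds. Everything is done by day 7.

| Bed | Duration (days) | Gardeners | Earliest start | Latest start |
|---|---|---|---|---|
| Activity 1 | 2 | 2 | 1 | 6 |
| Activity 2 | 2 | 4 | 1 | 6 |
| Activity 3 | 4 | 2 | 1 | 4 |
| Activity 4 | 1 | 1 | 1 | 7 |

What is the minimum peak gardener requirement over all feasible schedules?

4

Early-start (Activity 1@1, Activity 2@1, Activity 3@1, Activity 4@1) gives peak 9: d1:9  d2:8  d3:2  d4:2  d5:0  d6:0  d7:0.
Shift Activity 2→5, Activity 4→3.
Schedule Activity 1@1, Activity 2@5, Activity 3@1, Activity 4@3: d1:4  d2:4  d3:3  d4:2  d5:4  d6:4  d7:0 — peak 4.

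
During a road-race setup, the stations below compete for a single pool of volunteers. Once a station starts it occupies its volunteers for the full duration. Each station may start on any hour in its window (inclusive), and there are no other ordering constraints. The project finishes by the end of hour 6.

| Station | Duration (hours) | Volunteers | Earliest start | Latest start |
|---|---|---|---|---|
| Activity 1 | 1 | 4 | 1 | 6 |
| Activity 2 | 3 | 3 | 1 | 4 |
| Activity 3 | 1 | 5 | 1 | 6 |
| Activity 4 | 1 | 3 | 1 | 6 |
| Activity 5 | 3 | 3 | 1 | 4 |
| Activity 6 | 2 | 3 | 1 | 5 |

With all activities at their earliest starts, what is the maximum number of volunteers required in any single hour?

21

Early-start schedule: Activity 1@1, Activity 2@1, Activity 3@1, Activity 4@1, Activity 5@1, Activity 6@1.
Load per hour: hour 1: 21, hour 2: 9, hour 3: 6, hour 4: 0, hour 5: 0, hour 6: 0.
Peak is 21.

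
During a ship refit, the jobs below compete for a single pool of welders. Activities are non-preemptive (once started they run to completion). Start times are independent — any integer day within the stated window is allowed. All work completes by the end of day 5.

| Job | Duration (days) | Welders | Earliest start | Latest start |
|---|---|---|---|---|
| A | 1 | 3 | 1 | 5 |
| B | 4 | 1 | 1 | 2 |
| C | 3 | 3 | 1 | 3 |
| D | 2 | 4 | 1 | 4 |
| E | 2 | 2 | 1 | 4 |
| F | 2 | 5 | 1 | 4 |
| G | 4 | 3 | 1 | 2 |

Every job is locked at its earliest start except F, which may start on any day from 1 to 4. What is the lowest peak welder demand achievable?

16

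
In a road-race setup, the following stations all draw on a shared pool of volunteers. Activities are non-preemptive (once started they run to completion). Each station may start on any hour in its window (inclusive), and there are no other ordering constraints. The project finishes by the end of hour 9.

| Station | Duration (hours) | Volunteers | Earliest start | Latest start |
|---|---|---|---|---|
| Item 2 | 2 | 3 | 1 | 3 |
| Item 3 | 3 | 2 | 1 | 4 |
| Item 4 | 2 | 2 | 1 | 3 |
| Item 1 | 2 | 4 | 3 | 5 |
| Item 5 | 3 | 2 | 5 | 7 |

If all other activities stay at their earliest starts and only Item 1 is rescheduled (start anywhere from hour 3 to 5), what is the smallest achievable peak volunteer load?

7

Item 1@3: h1:7  h2:7  h3:6  h4:4  h5:2  h6:2  h7:2  h8:0  h9:0 → peak 7
Item 1@4: h1:7  h2:7  h3:2  h4:4  h5:6  h6:2  h7:2  h8:0  h9:0 → peak 7
Item 1@5: h1:7  h2:7  h3:2  h4:0  h5:6  h6:6  h7:2  h8:0  h9:0 → peak 7
Best is Item 1@3, peak 7.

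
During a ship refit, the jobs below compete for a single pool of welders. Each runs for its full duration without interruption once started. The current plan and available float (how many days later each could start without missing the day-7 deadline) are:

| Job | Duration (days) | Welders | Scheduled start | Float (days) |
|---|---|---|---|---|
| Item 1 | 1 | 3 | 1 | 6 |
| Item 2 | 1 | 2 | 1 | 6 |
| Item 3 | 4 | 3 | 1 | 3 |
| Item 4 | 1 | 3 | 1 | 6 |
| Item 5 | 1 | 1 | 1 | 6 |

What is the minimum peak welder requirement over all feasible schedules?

3

Early-start (Item 1@1, Item 2@1, Item 3@1, Item 4@1, Item 5@1) gives peak 12: d1:12  d2:3  d3:3  d4:3  d5:0  d6:0  d7:0.
Shift Item 2→2, Item 3→3, Item 4→7, Item 5→2.
Schedule Item 1@1, Item 2@2, Item 3@3, Item 4@7, Item 5@2: d1:3  d2:3  d3:3  d4:3  d5:3  d6:3  d7:3 — peak 3.
Total welder-days = 21 over 7 days ⇒ peak ≥ ⌈21/7⌉ = 3, so 3 is optimal.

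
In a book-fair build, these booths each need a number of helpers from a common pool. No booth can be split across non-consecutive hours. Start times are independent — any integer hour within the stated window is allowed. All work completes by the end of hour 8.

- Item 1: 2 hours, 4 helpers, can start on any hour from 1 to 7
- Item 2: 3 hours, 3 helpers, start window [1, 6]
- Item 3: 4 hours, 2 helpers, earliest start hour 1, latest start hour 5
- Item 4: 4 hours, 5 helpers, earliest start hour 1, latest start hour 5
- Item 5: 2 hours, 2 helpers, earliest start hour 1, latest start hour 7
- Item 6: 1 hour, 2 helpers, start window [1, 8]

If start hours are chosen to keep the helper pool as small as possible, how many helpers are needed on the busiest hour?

Early-start (Item 1@1, Item 2@1, Item 3@1, Item 4@1, Item 5@1, Item 6@1) gives peak 18: h1:18  h2:16  h3:10  h4:7  h5:0  h6:0  h7:0  h8:0.
Shift Item 3→3, Item 4→4, Item 5→7, Item 6→3.
Schedule Item 1@1, Item 2@1, Item 3@3, Item 4@4, Item 5@7, Item 6@3: h1:7  h2:7  h3:7  h4:7  h5:7  h6:7  h7:7  h8:2 — peak 7.
Total helper-hours = 51 over 8 hours ⇒ peak ≥ ⌈51/8⌉ = 7, so 7 is optimal.

7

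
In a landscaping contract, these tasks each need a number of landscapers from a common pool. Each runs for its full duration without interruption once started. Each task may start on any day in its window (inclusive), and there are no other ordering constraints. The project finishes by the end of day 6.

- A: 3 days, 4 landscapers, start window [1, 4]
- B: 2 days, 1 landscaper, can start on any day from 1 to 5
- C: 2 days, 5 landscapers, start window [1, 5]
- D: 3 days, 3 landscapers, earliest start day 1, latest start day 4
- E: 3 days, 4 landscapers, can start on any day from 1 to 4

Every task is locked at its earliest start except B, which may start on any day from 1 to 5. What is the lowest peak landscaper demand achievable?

B@1: d1:17  d2:17  d3:11  d4:0  d5:0  d6:0 → peak 17
B@2: d1:16  d2:17  d3:12  d4:0  d5:0  d6:0 → peak 17
B@3: d1:16  d2:16  d3:12  d4:1  d5:0  d6:0 → peak 16
B@4: d1:16  d2:16  d3:11  d4:1  d5:1  d6:0 → peak 16
B@5: d1:16  d2:16  d3:11  d4:0  d5:1  d6:1 → peak 16
Best is B@3, peak 16.

16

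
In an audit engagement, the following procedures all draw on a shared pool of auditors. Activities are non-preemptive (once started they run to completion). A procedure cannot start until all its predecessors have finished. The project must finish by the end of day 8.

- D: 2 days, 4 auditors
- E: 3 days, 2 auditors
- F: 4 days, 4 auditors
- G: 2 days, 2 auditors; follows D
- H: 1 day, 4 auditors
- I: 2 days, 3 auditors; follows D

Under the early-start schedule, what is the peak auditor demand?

Early-start schedule: D@1, E@1, F@1, G@3, H@1, I@3.
Load per day: day 1: 14, day 2: 10, day 3: 11, day 4: 9, day 5: 0, day 6: 0, day 7: 0, day 8: 0.
Peak is 14.

14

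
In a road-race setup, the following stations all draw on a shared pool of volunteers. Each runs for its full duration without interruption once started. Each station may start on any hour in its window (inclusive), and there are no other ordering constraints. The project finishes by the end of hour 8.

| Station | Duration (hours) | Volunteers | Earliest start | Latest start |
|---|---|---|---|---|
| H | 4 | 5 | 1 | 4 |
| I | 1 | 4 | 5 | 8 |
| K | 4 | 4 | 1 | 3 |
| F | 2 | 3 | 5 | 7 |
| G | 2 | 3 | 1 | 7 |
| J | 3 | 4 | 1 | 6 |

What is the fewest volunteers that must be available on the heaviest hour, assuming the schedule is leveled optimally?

Early-start (H@1, I@5, K@1, F@5, G@1, J@1) gives peak 16: h1:16  h2:16  h3:13  h4:9  h5:7  h6:3  h7:0  h8:0.
Shift G→7, J→6.
Schedule H@1, I@5, K@1, F@5, G@7, J@6: h1:9  h2:9  h3:9  h4:9  h5:7  h6:7  h7:7  h8:7 — peak 9.

9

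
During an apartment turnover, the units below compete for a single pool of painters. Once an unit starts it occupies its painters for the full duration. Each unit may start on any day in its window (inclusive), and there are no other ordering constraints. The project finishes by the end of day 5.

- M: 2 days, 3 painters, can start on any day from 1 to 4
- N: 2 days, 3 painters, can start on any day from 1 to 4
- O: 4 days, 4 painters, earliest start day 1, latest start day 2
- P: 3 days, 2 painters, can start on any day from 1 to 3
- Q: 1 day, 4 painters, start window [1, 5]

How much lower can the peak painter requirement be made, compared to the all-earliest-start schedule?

Early-start peak: d1:16  d2:12  d3:6  d4:4  d5:0 ⇒ 16.
Leveled (M@1, N@3, O@1, P@1, Q@5): d1:9  d2:9  d3:9  d4:7  d5:4 ⇒ 9.
Reduction 16 − 9 = 7.

7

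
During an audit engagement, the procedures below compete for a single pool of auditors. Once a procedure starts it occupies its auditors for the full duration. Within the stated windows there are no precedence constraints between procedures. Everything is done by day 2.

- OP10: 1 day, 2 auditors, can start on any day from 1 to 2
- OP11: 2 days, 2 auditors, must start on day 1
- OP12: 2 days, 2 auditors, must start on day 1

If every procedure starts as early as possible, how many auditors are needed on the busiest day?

Early-start schedule: OP10@1, OP11@1, OP12@1.
Load per day: day 1: 6, day 2: 4.
Peak is 6.

6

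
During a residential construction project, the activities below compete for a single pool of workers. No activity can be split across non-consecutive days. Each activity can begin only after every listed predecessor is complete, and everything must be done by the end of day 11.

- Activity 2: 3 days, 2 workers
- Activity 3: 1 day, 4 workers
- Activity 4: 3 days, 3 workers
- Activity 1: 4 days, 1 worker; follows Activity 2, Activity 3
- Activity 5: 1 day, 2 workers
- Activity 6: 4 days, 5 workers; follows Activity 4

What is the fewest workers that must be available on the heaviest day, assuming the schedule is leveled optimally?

Early-start (Activity 2@1, Activity 3@1, Activity 4@1, Activity 1@4, Activity 5@1, Activity 6@4) gives peak 11: d1:11  d2:5  d3:5  d4:6  d5:6  d6:6  d7:6  d8:0  d9:0  d10:0  d11:0.
Shift Activity 4→2, Activity 5→4, Activity 6→5.
Schedule Activity 2@1, Activity 3@1, Activity 4@2, Activity 1@4, Activity 5@4, Activity 6@5: d1:6  d2:5  d3:5  d4:6  d5:6  d6:6  d7:6  d8:5  d9:0  d10:0  d11:0 — peak 6.

6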